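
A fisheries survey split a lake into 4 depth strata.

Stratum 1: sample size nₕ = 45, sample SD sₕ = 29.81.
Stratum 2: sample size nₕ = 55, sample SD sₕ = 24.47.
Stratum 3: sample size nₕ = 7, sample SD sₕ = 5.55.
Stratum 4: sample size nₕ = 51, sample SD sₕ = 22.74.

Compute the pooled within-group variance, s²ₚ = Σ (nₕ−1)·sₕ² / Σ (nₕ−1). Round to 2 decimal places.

632.95

1: (45−1)·29.81² = 44·888.6361 = 39099.9884
2: (55−1)·24.47² = 54·598.7809 = 32334.1686
3: (7−1)·5.55² = 6·30.8025 = 184.815
4: (51−1)·22.74² = 50·517.1076 = 25855.38
Numerator = 97474.352; denominator = Σ(nₕ−1) = 154.
s²ₚ = 97474.352/154 = 632.9503... → 632.95.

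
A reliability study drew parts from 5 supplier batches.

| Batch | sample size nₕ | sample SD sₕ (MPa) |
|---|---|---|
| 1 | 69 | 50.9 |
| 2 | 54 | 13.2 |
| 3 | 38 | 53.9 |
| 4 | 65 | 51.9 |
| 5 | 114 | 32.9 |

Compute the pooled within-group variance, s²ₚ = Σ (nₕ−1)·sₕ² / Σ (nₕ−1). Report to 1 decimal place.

1754.0

1: (69−1)·50.9² = 68·2590.81 = 176175.08
2: (54−1)·13.2² = 53·174.24 = 9234.72
3: (38−1)·53.9² = 37·2905.21 = 107492.77
4: (65−1)·51.9² = 64·2693.61 = 172391.04
5: (114−1)·32.9² = 113·1082.41 = 122312.33
Numerator = 587605.94; denominator = Σ(nₕ−1) = 335.
s²ₚ = 587605.94/335 = 1754.048... → 1754.0.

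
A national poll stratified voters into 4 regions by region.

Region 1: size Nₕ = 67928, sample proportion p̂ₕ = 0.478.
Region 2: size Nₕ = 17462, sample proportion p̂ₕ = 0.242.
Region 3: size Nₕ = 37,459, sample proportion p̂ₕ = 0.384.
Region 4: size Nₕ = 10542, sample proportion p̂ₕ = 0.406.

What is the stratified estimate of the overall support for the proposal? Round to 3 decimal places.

Wₕ = Nₕ/N with N = 133391: 0.5092, 0.1309, 0.2808, 0.0790.
p̂_st = 0.5092·0.478 + 0.1309·0.242 + 0.2808·0.384 + 0.0790·0.406 ≈ 0.41502... → 0.415.

0.415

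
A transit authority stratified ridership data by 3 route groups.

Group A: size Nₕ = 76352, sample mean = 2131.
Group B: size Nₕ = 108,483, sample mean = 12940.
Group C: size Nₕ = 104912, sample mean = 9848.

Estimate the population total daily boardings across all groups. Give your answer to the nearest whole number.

2599649508

A: 76352·2131 = 162706112
B: 108483·12940 = 1403770020
C: 104912·9848 = 1033173376
τ̂ = Σ Nₕx̄ₕ = 2599649508.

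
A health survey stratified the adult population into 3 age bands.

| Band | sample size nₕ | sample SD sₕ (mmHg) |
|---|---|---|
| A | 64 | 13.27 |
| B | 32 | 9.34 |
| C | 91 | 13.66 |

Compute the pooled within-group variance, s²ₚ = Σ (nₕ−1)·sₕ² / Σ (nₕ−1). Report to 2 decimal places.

166.26

A: (64−1)·13.27² = 63·176.0929 = 11093.8527
B: (32−1)·9.34² = 31·87.2356 = 2704.3036
C: (91−1)·13.66² = 90·186.5956 = 16793.604
Numerator = 30591.7603; denominator = Σ(nₕ−1) = 184.
s²ₚ = 30591.7603/184 = 166.2596... → 166.26.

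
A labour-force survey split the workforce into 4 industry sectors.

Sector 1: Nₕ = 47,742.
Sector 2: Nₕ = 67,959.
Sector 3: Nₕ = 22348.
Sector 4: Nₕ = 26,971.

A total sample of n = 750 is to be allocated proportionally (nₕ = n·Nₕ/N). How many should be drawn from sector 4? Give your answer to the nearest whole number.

123

N = 47742 + 67959 + 22348 + 26971 = 165020.
n_4 = 750·26971/165020 = 122.581... → 123.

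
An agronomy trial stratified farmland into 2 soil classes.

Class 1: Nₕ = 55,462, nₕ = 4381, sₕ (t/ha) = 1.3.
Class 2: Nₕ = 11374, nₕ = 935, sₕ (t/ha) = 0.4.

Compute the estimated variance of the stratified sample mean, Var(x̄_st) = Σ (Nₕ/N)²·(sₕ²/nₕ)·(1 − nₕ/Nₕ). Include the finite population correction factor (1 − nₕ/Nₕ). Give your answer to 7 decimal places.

0.0002492

N = 66836; Wₕ = Nₕ/N.
class 1: (55462/66836)²·1.3²/4381·(1 − 4381/55462) = 0.0002446513
class 2: (11374/66836)²·0.4²/935·(1 − 935/11374) = 0.0000045484
Sum = 0.0002491997 → 0.0002492.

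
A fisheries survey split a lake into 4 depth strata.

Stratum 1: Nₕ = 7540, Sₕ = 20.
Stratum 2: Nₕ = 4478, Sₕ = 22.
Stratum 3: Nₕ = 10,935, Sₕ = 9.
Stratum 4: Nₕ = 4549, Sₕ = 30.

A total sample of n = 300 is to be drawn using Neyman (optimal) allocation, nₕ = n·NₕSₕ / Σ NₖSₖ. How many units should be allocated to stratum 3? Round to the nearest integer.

61

Σ NₕSₕ = 7540·20 + 4478·22 + 10935·9 + 4549·30 = 484201.
Share for 3: 98415/484201 = 0.20325.
n_3 = 300 × 0.20325 = 60.976... → 61.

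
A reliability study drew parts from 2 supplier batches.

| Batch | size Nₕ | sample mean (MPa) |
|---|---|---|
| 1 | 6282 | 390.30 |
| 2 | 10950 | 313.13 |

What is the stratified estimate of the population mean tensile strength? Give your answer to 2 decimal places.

341.26

x̄_st = (Σ Nₕx̄ₕ) / (Σ Nₕ) = (6282·390.30 + 10950·313.13) / 17232
= 5880638.1 / 17232 = 341.2627... → 341.26.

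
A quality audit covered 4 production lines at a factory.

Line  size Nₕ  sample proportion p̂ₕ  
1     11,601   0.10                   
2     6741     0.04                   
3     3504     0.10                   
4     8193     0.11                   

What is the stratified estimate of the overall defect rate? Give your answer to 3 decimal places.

0.089

Wₕ = Nₕ/N with N = 30039: 0.3862, 0.2244, 0.1166, 0.2727.
p̂_st = 0.3862·0.10 + 0.2244·0.04 + 0.1166·0.10 + 0.2727·0.11 ≈ 0.08926... → 0.089.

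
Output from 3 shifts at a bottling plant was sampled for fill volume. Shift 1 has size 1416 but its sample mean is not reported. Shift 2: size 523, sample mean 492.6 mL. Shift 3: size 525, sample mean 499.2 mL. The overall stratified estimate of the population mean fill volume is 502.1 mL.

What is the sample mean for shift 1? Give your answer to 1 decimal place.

N = 1416 + 523 + 525 = 2464.
Overall total = μ·N = 502.1·2464 = 1237174.4.
Subtract the known strata: 523·492.6 + 525·499.2 = 519709.8.
Remaining total for shift 1: 1237174.4 − 519709.8 = 717464.6.
Divide by its size: 717464.6 / 1416 = 506.684... → 506.7.

506.7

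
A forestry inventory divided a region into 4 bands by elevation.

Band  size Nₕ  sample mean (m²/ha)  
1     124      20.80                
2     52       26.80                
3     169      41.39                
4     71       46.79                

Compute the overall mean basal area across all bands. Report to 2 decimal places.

N = 416; weights Wₕ = Nₕ/N = (0.2981, 0.1250, 0.4063, 0.1707).
x̄_st = Σ Wₕ·x̄ₕ = 0.2981·20.80 + 0.1250·26.80 + 0.4063·41.39 + 0.1707·46.79 ≈ 34.3505...
→ 34.35.

34.35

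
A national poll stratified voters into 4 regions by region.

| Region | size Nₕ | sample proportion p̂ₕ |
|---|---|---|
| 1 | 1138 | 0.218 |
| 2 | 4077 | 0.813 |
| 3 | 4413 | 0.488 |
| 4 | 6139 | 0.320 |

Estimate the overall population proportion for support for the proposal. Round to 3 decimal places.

0.487

N = 1138 + 4077 + 4413 + 6139 = 15767.
Overall proportion = Σ (Nₕ/N)·p̂ₕ.
Σ Nₕp̂ₕ = 248.084 + 3314.601 + 2153.544 + 1964.48 = 7680.709.
7680.709 / 15767 = 0.48714... → 0.487.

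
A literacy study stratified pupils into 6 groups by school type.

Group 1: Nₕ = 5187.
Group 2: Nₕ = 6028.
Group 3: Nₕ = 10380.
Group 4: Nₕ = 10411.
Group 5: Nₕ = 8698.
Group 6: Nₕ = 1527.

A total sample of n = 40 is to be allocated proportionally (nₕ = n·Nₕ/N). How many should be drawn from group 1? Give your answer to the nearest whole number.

Share of group 1 = 5187/42231 = 0.12282.
Allocate 40 × 0.12282 = 4.913... → 5.

5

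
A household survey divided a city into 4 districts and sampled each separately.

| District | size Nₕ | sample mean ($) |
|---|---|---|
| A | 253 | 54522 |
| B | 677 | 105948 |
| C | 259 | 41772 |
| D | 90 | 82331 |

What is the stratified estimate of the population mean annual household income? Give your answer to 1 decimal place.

81117.7

N = 1279; weights Wₕ = Nₕ/N = (0.1978, 0.5293, 0.2025, 0.0704).
x̄_st = Σ Wₕ·x̄ₕ = 0.1978·54522 + 0.5293·105948 + 0.2025·41772 + 0.0704·82331 ≈ 81117.748...
→ 81117.7.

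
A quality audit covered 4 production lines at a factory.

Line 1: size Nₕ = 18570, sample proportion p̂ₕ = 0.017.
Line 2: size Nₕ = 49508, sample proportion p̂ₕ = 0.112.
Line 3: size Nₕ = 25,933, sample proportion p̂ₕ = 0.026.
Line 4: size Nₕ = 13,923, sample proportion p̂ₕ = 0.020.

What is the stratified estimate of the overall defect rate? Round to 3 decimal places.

N = 18570 + 49508 + 25933 + 13923 = 107934.
Overall proportion = Σ (Nₕ/N)·p̂ₕ.
Σ Nₕp̂ₕ = 315.69 + 5544.896 + 674.258 + 278.46 = 6813.304.
6813.304 / 107934 = 0.06312... → 0.063.

0.063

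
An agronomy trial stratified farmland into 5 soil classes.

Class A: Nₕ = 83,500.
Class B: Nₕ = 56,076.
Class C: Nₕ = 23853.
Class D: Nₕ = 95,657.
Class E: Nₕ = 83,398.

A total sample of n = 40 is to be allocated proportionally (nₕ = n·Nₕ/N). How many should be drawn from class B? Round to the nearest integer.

N = 83500 + 56076 + 23853 + 95657 + 83398 = 342484.
n_B = 40·56076/342484 = 6.549... → 7.

7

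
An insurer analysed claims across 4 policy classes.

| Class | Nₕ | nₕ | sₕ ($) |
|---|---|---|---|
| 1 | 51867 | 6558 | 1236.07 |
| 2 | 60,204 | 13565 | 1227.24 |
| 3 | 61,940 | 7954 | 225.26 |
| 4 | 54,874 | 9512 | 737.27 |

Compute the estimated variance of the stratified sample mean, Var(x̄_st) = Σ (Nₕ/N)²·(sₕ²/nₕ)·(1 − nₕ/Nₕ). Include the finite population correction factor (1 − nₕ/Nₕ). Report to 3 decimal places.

19.524

N = 228885. Term for each stratum: Wₕ²sₕ²/nₕ·(1−nₕ/Nₕ).
Var(x̄_st) = 10.450947 + 5.950852 + 0.407193 + 2.715223 = 19.524214 → 19.524.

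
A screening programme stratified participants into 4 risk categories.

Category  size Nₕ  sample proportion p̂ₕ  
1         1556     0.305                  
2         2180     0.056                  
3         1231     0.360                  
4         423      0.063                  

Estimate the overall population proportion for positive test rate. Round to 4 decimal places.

0.1979

N = 1556 + 2180 + 1231 + 423 = 5390.
Overall proportion = Σ (Nₕ/N)·p̂ₕ.
Σ Nₕp̂ₕ = 474.58 + 122.08 + 443.16 + 26.649 = 1066.469.
1066.469 / 5390 = 0.197861... → 0.1979.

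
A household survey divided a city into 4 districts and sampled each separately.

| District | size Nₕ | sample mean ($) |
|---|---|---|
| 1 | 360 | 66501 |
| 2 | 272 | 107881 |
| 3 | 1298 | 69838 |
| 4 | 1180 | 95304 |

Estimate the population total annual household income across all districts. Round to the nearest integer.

Estimate total by summing Nₕ·x̄ₕ over strata.
360·66501 + 272·107881 + 1298·69838 + 1180·95304 = 23940360 + 29343632 + 90649724 + 112458720 = 256392436.

256392436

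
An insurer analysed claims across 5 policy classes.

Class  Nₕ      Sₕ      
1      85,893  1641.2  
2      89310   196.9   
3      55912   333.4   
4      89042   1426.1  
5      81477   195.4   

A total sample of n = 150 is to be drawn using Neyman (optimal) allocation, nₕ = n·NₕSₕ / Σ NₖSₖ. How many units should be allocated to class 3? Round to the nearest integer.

9

1: NₕSₕ = 85893·1641.2 = 140967591.6
2: NₕSₕ = 89310·196.9 = 17585139
3: NₕSₕ = 55912·333.4 = 18641060.8
4: NₕSₕ = 89042·1426.1 = 126982796.2
5: NₕSₕ = 81477·195.4 = 15920605.8
Σ NₕSₕ = 320097193.4.
n_3 = 150·18641060.8/320097193.4 = 8.735... → 9.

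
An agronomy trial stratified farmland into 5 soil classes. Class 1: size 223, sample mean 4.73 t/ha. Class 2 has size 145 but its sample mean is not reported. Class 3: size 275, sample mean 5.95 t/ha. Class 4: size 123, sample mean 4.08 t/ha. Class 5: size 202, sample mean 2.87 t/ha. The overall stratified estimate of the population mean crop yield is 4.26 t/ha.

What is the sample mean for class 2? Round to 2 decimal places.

N = 223 + 145 + 275 + 123 + 202 = 968.
Overall total = μ·N = 4.26·968 = 4123.68.
Subtract the known strata: 223·4.73 + 275·5.95 + 123·4.08 + 202·2.87 = 3772.62.
Remaining total for class 2: 4123.68 − 3772.62 = 351.06.
Divide by its size: 351.06 / 145 = 2.4211... → 2.42.

2.42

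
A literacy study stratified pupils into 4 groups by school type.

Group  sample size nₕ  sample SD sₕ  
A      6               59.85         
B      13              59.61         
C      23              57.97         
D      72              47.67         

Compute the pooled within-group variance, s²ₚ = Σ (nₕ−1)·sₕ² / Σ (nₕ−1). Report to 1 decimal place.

A: (6−1)·59.85² = 5·3582.0225 = 17910.1125
B: (13−1)·59.61² = 12·3553.3521 = 42640.2252
C: (23−1)·57.97² = 22·3360.5209 = 73931.4598
D: (72−1)·47.67² = 71·2272.4289 = 161342.4519
Numerator = 295824.2494; denominator = Σ(nₕ−1) = 110.
s²ₚ = 295824.2494/110 = 2689.311... → 2689.3.

2689.3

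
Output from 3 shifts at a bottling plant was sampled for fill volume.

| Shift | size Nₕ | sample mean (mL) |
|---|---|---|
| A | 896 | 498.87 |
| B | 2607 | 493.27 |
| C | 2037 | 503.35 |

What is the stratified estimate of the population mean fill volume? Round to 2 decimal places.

497.88

N = 896 + 2607 + 2037 = 5540.
The stratified mean weights each stratum mean by its population share Nₕ/N.
Σ Nₕx̄ₕ = 896·498.87 + 2607·493.27 + 2037·503.35 = 446987.52 + 1285954.89 + 1025323.95 = 2758266.36.
Divide by N: 2758266.36 / 5540 = 497.8820... → 497.88.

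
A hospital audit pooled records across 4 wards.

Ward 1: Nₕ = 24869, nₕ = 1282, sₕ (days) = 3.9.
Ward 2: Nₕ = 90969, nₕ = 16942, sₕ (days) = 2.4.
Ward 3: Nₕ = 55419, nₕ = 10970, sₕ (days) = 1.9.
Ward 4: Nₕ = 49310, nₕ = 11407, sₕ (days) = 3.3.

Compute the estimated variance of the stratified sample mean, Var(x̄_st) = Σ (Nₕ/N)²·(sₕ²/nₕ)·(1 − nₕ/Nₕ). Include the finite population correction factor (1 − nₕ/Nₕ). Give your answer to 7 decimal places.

N = 220567; Wₕ = Nₕ/N.
ward 1: (24869/220567)²·3.9²/1282·(1 − 1282/24869) = 0.0001430511
ward 2: (90969/220567)²·2.4²/16942·(1 − 16942/90969) = 0.0000470609
ward 3: (55419/220567)²·1.9²/10970·(1 − 10970/55419) = 0.0000166625
ward 4: (49310/220567)²·3.3²/11407·(1 − 11407/49310) = 0.0000366762
Sum = 0.0002434507 → 0.0002435.

0.0002435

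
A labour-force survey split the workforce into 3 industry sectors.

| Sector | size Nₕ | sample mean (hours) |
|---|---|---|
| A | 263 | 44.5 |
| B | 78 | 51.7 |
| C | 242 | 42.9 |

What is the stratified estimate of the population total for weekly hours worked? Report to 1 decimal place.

26117.9

Estimate total by summing Nₕ·x̄ₕ over strata.
263·44.5 + 78·51.7 + 242·42.9 = 11703.5 + 4032.6 + 10381.8 = 26117.9.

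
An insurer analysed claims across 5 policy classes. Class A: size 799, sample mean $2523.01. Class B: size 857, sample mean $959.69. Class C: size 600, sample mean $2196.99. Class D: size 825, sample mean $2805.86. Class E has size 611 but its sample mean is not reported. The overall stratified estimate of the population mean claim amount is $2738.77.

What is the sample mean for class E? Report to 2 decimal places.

N = 799 + 857 + 600 + 825 + 611 = 3692.
Overall total = μ·N = 2738.77·3692 = 10111538.84.
Subtract the known strata: 799·2523.01 + 857·959.69 + 600·2196.99 + 825·2805.86 = 6471367.82.
Remaining total for class E: 10111538.84 − 6471367.82 = 3640171.02.
Divide by its size: 3640171.02 / 611 = 5957.7267... → 5957.73.

5957.73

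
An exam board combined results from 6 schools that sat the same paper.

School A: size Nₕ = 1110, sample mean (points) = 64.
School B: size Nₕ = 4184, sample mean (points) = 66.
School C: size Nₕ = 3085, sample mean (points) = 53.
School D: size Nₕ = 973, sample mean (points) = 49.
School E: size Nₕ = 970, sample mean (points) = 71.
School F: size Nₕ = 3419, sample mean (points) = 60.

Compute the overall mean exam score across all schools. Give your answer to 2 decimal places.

60.58

x̄_st = (Σ Nₕx̄ₕ) / (Σ Nₕ) = (1110·64 + 4184·66 + 3085·53 + 973·49 + 970·71 + 3419·60) / 13741
= 832376 / 13741 = 60.5761... → 60.58.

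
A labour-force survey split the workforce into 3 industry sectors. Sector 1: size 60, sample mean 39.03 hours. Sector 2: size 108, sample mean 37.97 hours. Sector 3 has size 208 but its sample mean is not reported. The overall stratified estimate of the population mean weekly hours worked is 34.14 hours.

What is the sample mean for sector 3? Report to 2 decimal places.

Σ Nₕx̄ₕ = N·μ, so 208·x̄_3 = 376·34.14 − (60·39.03 + 108·37.97).
= 12836.64 − 6442.56 = 6394.08.
x̄_3 = 6394.08 / 208 = 30.7408... → 30.74.

30.74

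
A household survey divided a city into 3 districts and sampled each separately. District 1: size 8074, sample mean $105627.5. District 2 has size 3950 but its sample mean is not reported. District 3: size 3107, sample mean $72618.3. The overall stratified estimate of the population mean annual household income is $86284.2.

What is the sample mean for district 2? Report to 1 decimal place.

57494.9

N = 8074 + 3950 + 3107 = 15131.
Overall total = μ·N = 86284.2·15131 = 1305566230.2.
Subtract the known strata: 8074·105627.5 + 3107·72618.3 = 1078461493.1.
Remaining total for district 2: 1305566230.2 − 1078461493.1 = 227104737.1.
Divide by its size: 227104737.1 / 3950 = 57494.870... → 57494.9.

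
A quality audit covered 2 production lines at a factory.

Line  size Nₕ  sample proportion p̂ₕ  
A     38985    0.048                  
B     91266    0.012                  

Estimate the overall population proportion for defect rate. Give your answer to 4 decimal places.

0.0228

N = 38985 + 91266 = 130251.
Overall proportion = Σ (Nₕ/N)·p̂ₕ.
Σ Nₕp̂ₕ = 1871.28 + 1095.192 = 2966.472.
2966.472 / 130251 = 0.022775... → 0.0228.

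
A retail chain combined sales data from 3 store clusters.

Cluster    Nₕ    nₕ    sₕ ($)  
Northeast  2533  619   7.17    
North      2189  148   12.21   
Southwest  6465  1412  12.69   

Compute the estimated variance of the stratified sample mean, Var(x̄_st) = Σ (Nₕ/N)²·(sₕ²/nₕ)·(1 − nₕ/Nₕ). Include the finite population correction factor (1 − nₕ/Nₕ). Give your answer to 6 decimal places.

N = 11187; Wₕ = Nₕ/N.
cluster Northeast: (2533/11187)²·7.17²/619·(1 − 619/2533) = 0.003217344
cluster North: (2189/11187)²·12.21²/148·(1 − 148/2189) = 0.035960946
cluster Southwest: (6465/11187)²·12.69²/1412·(1 − 1412/6465) = 0.029770018
Sum = 0.068948308 → 0.068948.

0.068948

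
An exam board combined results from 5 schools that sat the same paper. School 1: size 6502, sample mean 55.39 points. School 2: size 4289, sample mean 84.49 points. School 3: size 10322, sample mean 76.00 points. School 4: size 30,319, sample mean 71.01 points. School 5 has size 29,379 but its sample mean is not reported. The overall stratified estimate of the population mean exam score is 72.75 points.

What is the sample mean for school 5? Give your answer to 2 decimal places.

N = 6502 + 4289 + 10322 + 30319 + 29379 = 80811.
Overall total = μ·N = 72.75·80811 = 5879000.25.
Subtract the known strata: 6502·55.39 + 4289·84.49 + 10322·76.00 + 30319·71.01 = 3659947.58.
Remaining total for school 5: 5879000.25 − 3659947.58 = 2219052.67.
Divide by its size: 2219052.67 / 29379 = 75.5319... → 75.53.

75.53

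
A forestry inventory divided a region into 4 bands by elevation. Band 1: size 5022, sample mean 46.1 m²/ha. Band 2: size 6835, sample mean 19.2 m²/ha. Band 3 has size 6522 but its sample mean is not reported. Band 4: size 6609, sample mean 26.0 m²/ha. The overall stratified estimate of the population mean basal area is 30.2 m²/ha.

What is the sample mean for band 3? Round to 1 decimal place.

N = 5022 + 6835 + 6522 + 6609 = 24988.
Overall total = μ·N = 30.2·24988 = 754637.6.
Subtract the known strata: 5022·46.1 + 6835·19.2 + 6609·26.0 = 534580.2.
Remaining total for band 3: 754637.6 − 534580.2 = 220057.4.
Divide by its size: 220057.4 / 6522 = 33.741... → 33.7.

33.7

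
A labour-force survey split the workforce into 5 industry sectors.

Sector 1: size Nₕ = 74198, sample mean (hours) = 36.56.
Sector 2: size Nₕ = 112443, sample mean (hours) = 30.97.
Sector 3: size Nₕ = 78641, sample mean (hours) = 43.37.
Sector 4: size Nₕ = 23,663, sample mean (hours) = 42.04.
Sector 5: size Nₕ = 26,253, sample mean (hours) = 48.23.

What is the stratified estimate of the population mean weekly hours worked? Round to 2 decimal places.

37.65

N = 315198; weights Wₕ = Nₕ/N = (0.2354, 0.3567, 0.2495, 0.0751, 0.0833).
x̄_st = Σ Wₕ·x̄ₕ = 0.2354·36.56 + 0.3567·30.97 + 0.2495·43.37 + 0.0751·42.04 + 0.0833·48.23 ≈ 37.6483...
→ 37.65.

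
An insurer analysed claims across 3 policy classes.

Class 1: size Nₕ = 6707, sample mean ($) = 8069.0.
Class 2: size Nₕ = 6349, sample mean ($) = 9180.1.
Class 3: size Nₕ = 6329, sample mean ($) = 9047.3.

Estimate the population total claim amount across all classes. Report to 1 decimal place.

169663599.6

1: 6707·8069.0 = 54118783
2: 6349·9180.1 = 58284454.9
3: 6329·9047.3 = 57260361.7
τ̂ = Σ Nₕx̄ₕ = 169663599.6.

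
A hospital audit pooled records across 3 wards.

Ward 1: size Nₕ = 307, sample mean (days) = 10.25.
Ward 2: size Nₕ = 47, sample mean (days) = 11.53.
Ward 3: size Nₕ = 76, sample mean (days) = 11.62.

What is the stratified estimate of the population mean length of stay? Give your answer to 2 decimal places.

10.63

N = 430; weights Wₕ = Nₕ/N = (0.7140, 0.1093, 0.1767).
x̄_st = Σ Wₕ·x̄ₕ = 0.7140·10.25 + 0.1093·11.53 + 0.1767·11.62 ≈ 10.6320...
→ 10.63.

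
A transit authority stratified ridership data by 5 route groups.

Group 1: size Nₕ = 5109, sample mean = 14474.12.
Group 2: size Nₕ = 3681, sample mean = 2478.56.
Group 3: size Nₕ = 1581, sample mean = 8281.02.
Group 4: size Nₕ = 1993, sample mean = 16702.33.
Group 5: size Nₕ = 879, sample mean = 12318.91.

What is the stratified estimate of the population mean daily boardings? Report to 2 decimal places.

10592.78

N = 13243; weights Wₕ = Nₕ/N = (0.3858, 0.2780, 0.1194, 0.1505, 0.0664).
x̄_st = Σ Wₕ·x̄ₕ = 0.3858·14474.12 + 0.2780·2478.56 + 0.1194·8281.02 + 0.1505·16702.33 + 0.0664·12318.91 ≈ 10592.7823...
→ 10592.78.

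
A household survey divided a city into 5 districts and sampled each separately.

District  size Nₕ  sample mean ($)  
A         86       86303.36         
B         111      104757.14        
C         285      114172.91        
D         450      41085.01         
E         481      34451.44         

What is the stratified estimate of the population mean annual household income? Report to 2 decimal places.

61322.58

x̄_st = (Σ Nₕx̄ₕ) / (Σ Nₕ) = (86·86303.36 + 111·104757.14 + 285·114172.91 + 450·41085.01 + 481·34451.44) / 1413
= 86648807.99 / 1413 = 61322.5817... → 61322.58.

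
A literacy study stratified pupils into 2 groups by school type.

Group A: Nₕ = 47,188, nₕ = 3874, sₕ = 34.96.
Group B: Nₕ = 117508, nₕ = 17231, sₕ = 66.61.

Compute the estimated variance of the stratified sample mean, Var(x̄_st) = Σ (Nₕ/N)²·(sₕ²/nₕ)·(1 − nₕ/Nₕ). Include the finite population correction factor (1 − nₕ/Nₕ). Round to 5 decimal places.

N = 164696. Term for each stratum: Wₕ²sₕ²/nₕ·(1−nₕ/Nₕ).
Var(x̄_st) = 0.02377262 + 0.11185903 = 0.13563165 → 0.13563.

0.13563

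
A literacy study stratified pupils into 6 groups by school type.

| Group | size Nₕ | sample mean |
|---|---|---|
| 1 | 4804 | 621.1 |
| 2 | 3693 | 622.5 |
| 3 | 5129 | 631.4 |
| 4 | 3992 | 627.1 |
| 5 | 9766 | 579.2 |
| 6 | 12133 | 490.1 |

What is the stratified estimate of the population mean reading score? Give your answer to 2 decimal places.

x̄_st = (Σ Nₕx̄ₕ) / (Σ Nₕ) = (4804·621.1 + 3693·622.5 + 5129·631.4 + 3992·627.1 + 9766·579.2 + 12133·490.1) / 39517
= 22627341.2 / 39517 = 572.5976... → 572.60.

572.60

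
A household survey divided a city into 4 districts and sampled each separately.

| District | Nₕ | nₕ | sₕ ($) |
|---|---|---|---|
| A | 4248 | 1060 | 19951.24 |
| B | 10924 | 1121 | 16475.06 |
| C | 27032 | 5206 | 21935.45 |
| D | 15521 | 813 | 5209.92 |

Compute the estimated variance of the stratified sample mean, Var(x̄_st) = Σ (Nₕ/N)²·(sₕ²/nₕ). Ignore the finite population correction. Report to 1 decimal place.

33386.9

N = 57725. Term for each stratum: Wₕ²sₕ²/nₕ.
Var(x̄_st) = 2033.6446 + 8671.2937 + 20268.3039 + 2413.6988 = 33386.9410 → 33386.9.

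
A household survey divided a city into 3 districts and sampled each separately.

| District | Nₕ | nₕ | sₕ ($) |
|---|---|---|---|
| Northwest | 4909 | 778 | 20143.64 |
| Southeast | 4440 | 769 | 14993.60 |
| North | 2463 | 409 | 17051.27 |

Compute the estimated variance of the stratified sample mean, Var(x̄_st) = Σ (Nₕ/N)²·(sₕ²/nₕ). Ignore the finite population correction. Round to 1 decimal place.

162294.7

N = 11812; Wₕ = Nₕ/N.
district Northwest: (4909/11812)²·20143.64²/778 = 90081.4759
district Southeast: (4440/11812)²·14993.60²/769 = 41305.1844
district North: (2463/11812)²·17051.27²/409 = 30908.0853
Sum = 162294.7456 → 162294.7.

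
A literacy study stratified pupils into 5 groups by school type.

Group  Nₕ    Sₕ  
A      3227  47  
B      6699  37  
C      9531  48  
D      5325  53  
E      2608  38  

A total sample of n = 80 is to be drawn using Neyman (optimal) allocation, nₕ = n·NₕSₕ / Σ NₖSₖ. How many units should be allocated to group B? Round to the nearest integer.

16

Σ NₕSₕ = 3227·47 + 6699·37 + 9531·48 + 5325·53 + 2608·38 = 1238349.
Share for B: 247863/1238349 = 0.20016.
n_B = 80 × 0.20016 = 16.012... → 16.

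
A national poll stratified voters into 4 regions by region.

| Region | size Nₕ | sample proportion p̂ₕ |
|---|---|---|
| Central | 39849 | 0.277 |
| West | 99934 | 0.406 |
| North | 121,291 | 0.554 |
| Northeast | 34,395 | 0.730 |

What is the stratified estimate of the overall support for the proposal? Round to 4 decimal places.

N = 39849 + 99934 + 121291 + 34395 = 295469.
Overall proportion = Σ (Nₕ/N)·p̂ₕ.
Σ Nₕp̂ₕ = 11038.173 + 40573.204 + 67195.214 + 25108.35 = 143914.941.
143914.941 / 295469 = 0.487073... → 0.4871.

0.4871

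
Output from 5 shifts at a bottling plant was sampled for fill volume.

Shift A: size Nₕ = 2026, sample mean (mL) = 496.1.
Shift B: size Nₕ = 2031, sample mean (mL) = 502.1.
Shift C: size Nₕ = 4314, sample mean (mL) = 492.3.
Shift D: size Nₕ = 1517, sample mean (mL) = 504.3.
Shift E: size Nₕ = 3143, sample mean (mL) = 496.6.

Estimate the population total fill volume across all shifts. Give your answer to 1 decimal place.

6474482.8

A: 2026·496.1 = 1005098.6
B: 2031·502.1 = 1019765.1
C: 4314·492.3 = 2123782.2
D: 1517·504.3 = 765023.1
E: 3143·496.6 = 1560813.8
τ̂ = Σ Nₕx̄ₕ = 6474482.8.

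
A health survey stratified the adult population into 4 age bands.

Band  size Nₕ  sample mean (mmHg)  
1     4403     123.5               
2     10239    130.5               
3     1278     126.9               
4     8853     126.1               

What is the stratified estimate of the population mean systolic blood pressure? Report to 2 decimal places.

127.50

N = 24773; weights Wₕ = Nₕ/N = (0.1777, 0.4133, 0.0516, 0.3574).
x̄_st = Σ Wₕ·x̄ₕ = 0.1777·123.5 + 0.4133·130.5 + 0.0516·126.9 + 0.3574·126.1 ≈ 127.4977...
→ 127.50.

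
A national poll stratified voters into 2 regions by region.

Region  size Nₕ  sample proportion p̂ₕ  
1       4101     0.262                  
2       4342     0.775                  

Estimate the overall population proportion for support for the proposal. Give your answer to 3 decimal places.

N = 4101 + 4342 = 8443.
Overall proportion = Σ (Nₕ/N)·p̂ₕ.
Σ Nₕp̂ₕ = 1074.462 + 3365.05 = 4439.512.
4439.512 / 8443 = 0.52582... → 0.526.

0.526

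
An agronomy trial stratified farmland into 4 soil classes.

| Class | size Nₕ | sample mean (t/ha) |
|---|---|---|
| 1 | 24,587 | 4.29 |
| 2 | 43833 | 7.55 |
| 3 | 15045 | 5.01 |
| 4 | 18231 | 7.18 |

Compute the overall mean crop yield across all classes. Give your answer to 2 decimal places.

x̄_st = (Σ Nₕx̄ₕ) / (Σ Nₕ) = (24587·4.29 + 43833·7.55 + 15045·5.01 + 18231·7.18) / 101696
= 642691.41 / 101696 = 6.3197... → 6.32.

6.32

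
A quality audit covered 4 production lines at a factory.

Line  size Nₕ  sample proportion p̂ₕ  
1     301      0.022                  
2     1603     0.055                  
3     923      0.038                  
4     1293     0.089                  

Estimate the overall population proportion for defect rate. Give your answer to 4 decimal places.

N = 301 + 1603 + 923 + 1293 = 4120.
Overall proportion = Σ (Nₕ/N)·p̂ₕ.
Σ Nₕp̂ₕ = 6.622 + 88.165 + 35.074 + 115.077 = 244.938.
244.938 / 4120 = 0.059451... → 0.0595.

0.0595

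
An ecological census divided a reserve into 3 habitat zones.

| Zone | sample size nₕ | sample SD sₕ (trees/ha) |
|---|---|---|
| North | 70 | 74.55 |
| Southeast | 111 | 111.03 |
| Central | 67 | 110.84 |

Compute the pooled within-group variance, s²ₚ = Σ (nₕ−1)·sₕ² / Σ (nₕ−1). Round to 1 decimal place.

Degrees of freedom: 69 + 110 + 66 = 245.
Σ(nₕ−1)sₕ² = 69·5557.7025 + 110·12327.6609 + 66·12285.5056 = 2550367.5411.
s²ₚ = 2550367.5411 / 245 = 10409.663... → 10409.7.

10409.7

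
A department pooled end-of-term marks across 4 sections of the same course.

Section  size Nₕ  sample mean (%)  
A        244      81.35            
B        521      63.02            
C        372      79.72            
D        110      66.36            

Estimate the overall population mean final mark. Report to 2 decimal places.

x̄_st = (Σ Nₕx̄ₕ) / (Σ Nₕ) = (244·81.35 + 521·63.02 + 372·79.72 + 110·66.36) / 1247
= 89638.26 / 1247 = 71.8831... → 71.88.

71.88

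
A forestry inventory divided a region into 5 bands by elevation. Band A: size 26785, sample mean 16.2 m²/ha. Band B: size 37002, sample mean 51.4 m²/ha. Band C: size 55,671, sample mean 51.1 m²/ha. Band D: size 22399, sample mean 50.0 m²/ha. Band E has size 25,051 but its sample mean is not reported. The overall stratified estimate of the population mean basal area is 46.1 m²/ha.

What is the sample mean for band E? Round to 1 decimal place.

55.6

Σ Nₕx̄ₕ = N·μ, so 25051·x̄_E = 166908·46.1 − (26785·16.2 + 37002·51.4 + 55671·51.1 + 22399·50.0).
= 7694458.8 − 6300557.9 = 1393900.9.
x̄_E = 1393900.9 / 25051 = 55.643... → 55.6.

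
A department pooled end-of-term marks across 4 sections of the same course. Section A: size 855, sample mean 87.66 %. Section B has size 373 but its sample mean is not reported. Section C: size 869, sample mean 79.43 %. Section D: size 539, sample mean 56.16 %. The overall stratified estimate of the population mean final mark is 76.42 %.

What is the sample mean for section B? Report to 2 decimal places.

Σ Nₕx̄ₕ = N·μ, so 373·x̄_B = 2636·76.42 − (855·87.66 + 869·79.43 + 539·56.16).
= 201443.12 − 174244.21 = 27198.91.
x̄_B = 27198.91 / 373 = 72.9193... → 72.92.

72.92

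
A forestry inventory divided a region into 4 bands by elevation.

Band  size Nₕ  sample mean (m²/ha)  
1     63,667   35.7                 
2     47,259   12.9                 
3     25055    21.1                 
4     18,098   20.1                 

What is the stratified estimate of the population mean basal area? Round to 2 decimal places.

x̄_st = (Σ Nₕx̄ₕ) / (Σ Nₕ) = (63667·35.7 + 47259·12.9 + 25055·21.1 + 18098·20.1) / 154079
= 3774983.3 / 154079 = 24.5003... → 24.50.

24.50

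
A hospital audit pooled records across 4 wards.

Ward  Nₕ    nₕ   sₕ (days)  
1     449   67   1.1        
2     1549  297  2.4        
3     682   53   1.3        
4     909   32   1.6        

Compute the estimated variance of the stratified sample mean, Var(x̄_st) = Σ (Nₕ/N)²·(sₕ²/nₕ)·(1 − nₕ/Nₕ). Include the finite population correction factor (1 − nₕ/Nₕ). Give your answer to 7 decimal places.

N = 3589; Wₕ = Nₕ/N.
ward 1: (449/3589)²·1.1²/67·(1 − 67/449) = 0.0002404769
ward 2: (1549/3589)²·2.4²/297·(1 − 297/1549) = 0.0029199463
ward 3: (682/3589)²·1.3²/53·(1 − 53/682) = 0.0010619375
ward 4: (909/3589)²·1.6²/32·(1 − 32/909) = 0.0049511553
Sum = 0.0091735159 → 0.0091735.

0.0091735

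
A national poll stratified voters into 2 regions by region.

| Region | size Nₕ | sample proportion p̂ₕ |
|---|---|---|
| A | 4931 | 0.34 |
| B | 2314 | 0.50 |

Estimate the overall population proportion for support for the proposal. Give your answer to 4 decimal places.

Wₕ = Nₕ/N with N = 7245: 0.6806, 0.3194.
p̂_st = 0.6806·0.34 + 0.3194·0.50 ≈ 0.391103... → 0.3911.

0.3911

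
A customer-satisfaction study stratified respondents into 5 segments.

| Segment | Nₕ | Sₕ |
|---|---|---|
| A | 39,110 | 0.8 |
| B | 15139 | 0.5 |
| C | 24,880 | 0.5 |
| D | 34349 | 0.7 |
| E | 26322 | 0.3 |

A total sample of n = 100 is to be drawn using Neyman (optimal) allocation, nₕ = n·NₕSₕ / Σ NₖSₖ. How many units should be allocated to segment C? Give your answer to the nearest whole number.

15

A: NₕSₕ = 39110·0.8 = 31288
B: NₕSₕ = 15139·0.5 = 7569.5
C: NₕSₕ = 24880·0.5 = 12440
D: NₕSₕ = 34349·0.7 = 24044.3
E: NₕSₕ = 26322·0.3 = 7896.6
Σ NₕSₕ = 83238.4.
n_C = 100·12440/83238.4 = 14.945... → 15.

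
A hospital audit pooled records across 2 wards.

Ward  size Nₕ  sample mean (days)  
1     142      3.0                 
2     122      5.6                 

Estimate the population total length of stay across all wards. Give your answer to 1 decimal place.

1109.2

1: 142·3.0 = 426
2: 122·5.6 = 683.2
τ̂ = Σ Nₕx̄ₕ = 1109.2.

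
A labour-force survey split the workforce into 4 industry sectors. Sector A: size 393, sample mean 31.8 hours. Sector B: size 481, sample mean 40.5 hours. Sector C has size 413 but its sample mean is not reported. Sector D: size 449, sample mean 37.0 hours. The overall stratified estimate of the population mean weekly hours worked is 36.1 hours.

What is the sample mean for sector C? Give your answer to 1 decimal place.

Σ Nₕx̄ₕ = N·μ, so 413·x̄_C = 1736·36.1 − (393·31.8 + 481·40.5 + 449·37.0).
= 62669.6 − 48590.9 = 14078.7.
x̄_C = 14078.7 / 413 = 34.089... → 34.1.

34.1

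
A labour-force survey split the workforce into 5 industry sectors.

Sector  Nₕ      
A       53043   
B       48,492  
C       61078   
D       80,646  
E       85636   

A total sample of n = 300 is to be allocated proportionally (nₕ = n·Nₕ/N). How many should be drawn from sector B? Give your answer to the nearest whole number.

44

N = 53043 + 48492 + 61078 + 80646 + 85636 = 328895.
n_B = 300·48492/328895 = 44.232... → 44.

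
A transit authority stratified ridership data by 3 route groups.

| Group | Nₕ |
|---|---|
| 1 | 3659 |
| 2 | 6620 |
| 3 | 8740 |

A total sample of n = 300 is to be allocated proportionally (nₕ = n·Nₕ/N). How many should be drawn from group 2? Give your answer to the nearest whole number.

104

N = 3659 + 6620 + 8740 = 19019.
n_2 = 300·6620/19019 = 104.422... → 104.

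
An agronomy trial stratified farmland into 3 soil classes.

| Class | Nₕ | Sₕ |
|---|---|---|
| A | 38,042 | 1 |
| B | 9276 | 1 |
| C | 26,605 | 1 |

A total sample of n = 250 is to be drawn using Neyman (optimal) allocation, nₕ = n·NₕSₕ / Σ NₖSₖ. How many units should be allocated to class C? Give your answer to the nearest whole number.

A: NₕSₕ = 38042·1 = 38042
B: NₕSₕ = 9276·1 = 9276
C: NₕSₕ = 26605·1 = 26605
Σ NₕSₕ = 73923.
n_C = 250·26605/73923 = 89.975... → 90.

90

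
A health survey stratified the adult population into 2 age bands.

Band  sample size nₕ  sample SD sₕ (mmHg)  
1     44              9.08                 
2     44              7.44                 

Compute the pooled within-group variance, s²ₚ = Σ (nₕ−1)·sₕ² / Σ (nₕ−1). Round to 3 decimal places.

68.900

1: (44−1)·9.08² = 43·82.4464 = 3545.1952
2: (44−1)·7.44² = 43·55.3536 = 2380.2048
Numerator = 5925.4; denominator = Σ(nₕ−1) = 86.
s²ₚ = 5925.4/86 = 68.9 → 68.900.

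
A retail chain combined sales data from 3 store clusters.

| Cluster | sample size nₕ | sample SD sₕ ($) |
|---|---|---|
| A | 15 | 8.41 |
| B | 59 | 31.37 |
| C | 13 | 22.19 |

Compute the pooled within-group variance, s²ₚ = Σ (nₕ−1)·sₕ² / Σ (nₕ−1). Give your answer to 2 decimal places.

A: (15−1)·8.41² = 14·70.7281 = 990.1934
B: (59−1)·31.37² = 58·984.0769 = 57076.4602
C: (13−1)·22.19² = 12·492.3961 = 5908.7532
Numerator = 63975.4068; denominator = Σ(nₕ−1) = 84.
s²ₚ = 63975.4068/84 = 761.6120... → 761.61.

761.61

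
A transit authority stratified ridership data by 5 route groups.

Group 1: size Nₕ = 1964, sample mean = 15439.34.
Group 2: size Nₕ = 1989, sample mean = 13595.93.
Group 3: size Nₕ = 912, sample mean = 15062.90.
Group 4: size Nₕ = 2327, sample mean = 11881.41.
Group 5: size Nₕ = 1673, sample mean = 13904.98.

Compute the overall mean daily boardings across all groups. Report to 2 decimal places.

13763.52

x̄_st = (Σ Nₕx̄ₕ) / (Σ Nₕ) = (1964·15439.34 + 1989·13595.93 + 912·15062.90 + 2327·11881.41 + 1673·13904.98) / 8865
= 122013605.94 / 8865 = 13763.5201... → 13763.52.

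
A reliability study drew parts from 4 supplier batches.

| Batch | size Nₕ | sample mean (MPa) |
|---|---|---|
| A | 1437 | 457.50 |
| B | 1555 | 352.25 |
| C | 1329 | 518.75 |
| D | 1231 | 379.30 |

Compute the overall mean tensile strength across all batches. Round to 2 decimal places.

425.34

x̄_st = (Σ Nₕx̄ₕ) / (Σ Nₕ) = (1437·457.50 + 1555·352.25 + 1329·518.75 + 1231·379.30) / 5552
= 2361513.3 / 5552 = 425.3446... → 425.34.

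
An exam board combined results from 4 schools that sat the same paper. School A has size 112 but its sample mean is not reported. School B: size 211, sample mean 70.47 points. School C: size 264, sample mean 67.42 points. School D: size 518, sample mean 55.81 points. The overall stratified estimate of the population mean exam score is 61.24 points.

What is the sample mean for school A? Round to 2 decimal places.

N = 112 + 211 + 264 + 518 = 1105.
Overall total = μ·N = 61.24·1105 = 67670.2.
Subtract the known strata: 211·70.47 + 264·67.42 + 518·55.81 = 61577.63.
Remaining total for school A: 67670.2 − 61577.63 = 6092.57.
Divide by its size: 6092.57 / 112 = 54.3979... → 54.40.

54.40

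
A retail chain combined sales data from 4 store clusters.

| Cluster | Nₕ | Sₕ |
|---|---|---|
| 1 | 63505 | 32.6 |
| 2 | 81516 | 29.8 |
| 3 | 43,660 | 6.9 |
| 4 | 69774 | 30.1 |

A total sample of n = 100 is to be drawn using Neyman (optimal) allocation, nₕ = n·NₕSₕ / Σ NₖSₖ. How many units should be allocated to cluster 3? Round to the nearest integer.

4

1: NₕSₕ = 63505·32.6 = 2070263
2: NₕSₕ = 81516·29.8 = 2429176.8
3: NₕSₕ = 43660·6.9 = 301254
4: NₕSₕ = 69774·30.1 = 2100197.4
Σ NₕSₕ = 6900891.2.
n_3 = 100·301254/6900891.2 = 4.365... → 4.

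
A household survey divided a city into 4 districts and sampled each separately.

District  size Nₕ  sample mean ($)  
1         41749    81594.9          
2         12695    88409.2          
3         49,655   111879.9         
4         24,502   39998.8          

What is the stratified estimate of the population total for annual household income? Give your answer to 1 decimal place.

11064307306.2

Estimate total by summing Nₕ·x̄ₕ over strata.
41749·81594.9 + 12695·88409.2 + 49655·111879.9 + 24502·39998.8 = 3406505480.1 + 1122354794 + 5555396434.5 + 980050597.6 = 11064307306.2.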